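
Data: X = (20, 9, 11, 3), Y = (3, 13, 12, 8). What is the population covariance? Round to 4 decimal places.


Cov = (1/n)*sum((xi-xbar)(yi-ybar))
n = 4, xbar = 43/4 = 10.75, ybar = 36/4 = 9
sum((xi-xbar)(yi-ybar)) = -54
Cov = -54 / 4 = -13.5

-13.5000


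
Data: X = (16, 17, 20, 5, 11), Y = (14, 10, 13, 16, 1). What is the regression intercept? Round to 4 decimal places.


a = ybar - b*xbar, where b = sum((xi-xbar)(yi-ybar)) / sum((xi-xbar)^2)
n = 5, xbar = 69/5 = 13.8, ybar = 54/5 = 10.8
Sxy = sum((xi-xbar)(yi-ybar)) = -0.2
Sxx = sum((xi-xbar)^2) = 138.8
b = Sxy / Sxx = -1/694 ≈ -0.001441
a = 10.8 - (-0.001441) * 13.8 = 7509/694 ≈ 10.819885

10.8199


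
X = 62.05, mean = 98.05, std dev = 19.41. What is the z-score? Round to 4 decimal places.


z = (X - mu) / sigma
X - mu = 62.05 - 98.05 = -36
z = -36 / 19.41 = -1200/647 ≈ -1.854714

-1.8547


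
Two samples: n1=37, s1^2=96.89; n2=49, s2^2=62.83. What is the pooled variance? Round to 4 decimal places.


sp^2 = ((n1-1)*s1^2 + (n2-1)*s2^2)/(n1+n2-2)
(n1-1)*s1^2 = 36 * 96.89 = 3488.04
(n2-1)*s2^2 = 48 * 62.83 = 3015.84
numerator = 3488.04 + 3015.84 = 6503.88
n1+n2-2 = 84
sp^2 = 6503.88 / 84 = 54199/700 ≈ 77.427143

77.4271


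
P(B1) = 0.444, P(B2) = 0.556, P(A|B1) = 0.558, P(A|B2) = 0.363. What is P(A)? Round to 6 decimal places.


P(A) = P(A|B1)*P(B1) + P(A|B2)*P(B2)
P(A|B1)*P(B1) = 0.558 * 0.444 = 0.247752
P(A|B2)*P(B2) = 0.363 * 0.556 = 0.201828
P(A) = 0.247752 + 0.201828 = 0.44958

0.449580


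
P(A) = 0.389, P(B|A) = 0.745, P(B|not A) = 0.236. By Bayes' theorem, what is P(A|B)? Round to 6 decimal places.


P(A|B) = P(B|A)*P(A) / P(B), P(B) = P(B|A)*P(A) + P(B|not A)*P(not A)
P(B|A)*P(A) = 0.745 * 0.389 = 0.289805
P(B|not A)*P(not A) = 0.236 * 0.611 = 0.144196
P(B) = 0.289805 + 0.144196 = 0.434001
P(A|B) = 0.289805 / 0.434001 ≈ 0.66775192

0.667752


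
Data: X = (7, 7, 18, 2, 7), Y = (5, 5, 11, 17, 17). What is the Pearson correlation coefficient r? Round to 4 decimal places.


r = sum((xi-xbar)(yi-ybar)) / sqrt(sum((xi-xbar)^2) * sum((yi-ybar)^2))
n = 5, xbar = 41/5 = 8.2, ybar = 55/5 = 11
Sxy = sum((xi-xbar)(yi-ybar)) = -30
Sxx = sum((xi-xbar)^2) = 138.8
Syy = sum((yi-ybar)^2) = 144
sqrt(Sxx*Syy) ≈ 141.376094
r = Sxy / sqrt(Sxx*Syy) = -30 / 141.376094 ≈ -0.212200

-0.2122


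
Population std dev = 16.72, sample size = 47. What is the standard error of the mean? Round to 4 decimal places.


SE = sigma / sqrt(n)
sqrt(47) ≈ 6.855655
SE = 16.72 / 6.855655 ≈ 2.438863

2.4389


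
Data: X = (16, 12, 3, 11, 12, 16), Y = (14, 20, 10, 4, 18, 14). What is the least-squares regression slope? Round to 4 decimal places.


b = sum((xi-xbar)(yi-ybar)) / sum((xi-xbar)^2)
n = 6, xbar = 70/6 = 35/3 ≈ 11.666667, ybar = 80/6 = 40/3 ≈ 13.333333
Sxy = sum((xi-xbar)(yi-ybar)) = 134/3 ≈ 44.666667
Sxx = sum((xi-xbar)^2) = 340/3 ≈ 113.333333
b = Sxy / Sxx = 67/170 ≈ 0.394118

0.3941


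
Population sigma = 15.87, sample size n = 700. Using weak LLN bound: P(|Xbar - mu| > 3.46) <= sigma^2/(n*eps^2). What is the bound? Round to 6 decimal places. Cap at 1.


bound = min(1, sigma^2/(n*eps^2))
sigma^2 = 15.87^2 = 251.8569
n*eps^2 = 700 * 3.46^2 = 700 * 11.9716 = 8380.12
sigma^2/(n*eps^2) = 251.8569 / 8380.12 ≈ 0.03005409

0.030054


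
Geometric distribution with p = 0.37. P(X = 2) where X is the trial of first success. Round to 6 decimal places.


P = (1-p)^(k-1) * p
(1-p)^(k-1) = 0.63^1 = 0.63
P = 0.63 * 0.37 = 0.2331

0.233100


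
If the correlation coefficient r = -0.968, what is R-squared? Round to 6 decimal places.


R^2 = r^2 = (-0.968)^2 = 0.937024

0.937024


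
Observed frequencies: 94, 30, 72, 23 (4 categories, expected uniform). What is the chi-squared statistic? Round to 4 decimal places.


chi2 = sum((O-E)^2/E), E = total/4
total = 219, E = 219/4 = 54.75
(94 - 54.75)^2 / 54.75 = 1540.5625 / 54.75 = 24649/876 ≈ 28.138128
(30 - 54.75)^2 / 54.75 = 612.5625 / 54.75 = 3267/292 ≈ 11.188356
(72 - 54.75)^2 / 54.75 = 297.5625 / 54.75 = 1587/292 ≈ 5.434932
(23 - 54.75)^2 / 54.75 = 1008.0625 / 54.75 = 16129/876 ≈ 18.412100
chi2 = 13835/219 ≈ 63.173516

63.1735


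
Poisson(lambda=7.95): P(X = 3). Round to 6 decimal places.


P = e^(-lam) * lam^k / k!
e^(-7.95) ≈ 0.0003526622
lam^k = 7.95^3 = 502.459875
k! = 3! = 6
P = 0.0003526622 * 502.459875 / 6 ≈ 0.029533

0.029533


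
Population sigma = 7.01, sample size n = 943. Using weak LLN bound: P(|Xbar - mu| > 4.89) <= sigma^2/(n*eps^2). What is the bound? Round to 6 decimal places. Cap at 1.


bound = min(1, sigma^2/(n*eps^2))
sigma^2 = 7.01^2 = 49.1401
n*eps^2 = 943 * 4.89^2 = 943 * 23.9121 = 22549.1103
sigma^2/(n*eps^2) = 49.1401 / 22549.1103 ≈ 0.00217925

0.002179


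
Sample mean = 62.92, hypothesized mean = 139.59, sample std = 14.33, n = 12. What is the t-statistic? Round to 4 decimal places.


t = (xbar - mu0) / (s/sqrt(n))
xbar - mu0 = 62.92 - 139.59 = -76.67
sqrt(12) ≈ 3.46410162
s/sqrt(n) = 14.33 / 3.46410162 ≈ 4.13671468
t = -76.67 / 4.13671468 ≈ -18.534031

-18.5340


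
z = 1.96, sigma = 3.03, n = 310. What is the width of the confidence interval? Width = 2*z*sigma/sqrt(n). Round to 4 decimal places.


width = 2*z*sigma/sqrt(n)
2*z*sigma = 2 * 1.96 * 3.03 = 11.8776
sqrt(310) ≈ 17.606817
width = 11.8776 / 17.606817 ≈ 0.674602

0.6746


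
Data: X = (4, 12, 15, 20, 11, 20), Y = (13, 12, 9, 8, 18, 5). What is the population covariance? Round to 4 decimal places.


Cov = (1/n)*sum((xi-xbar)(yi-ybar))
n = 6, xbar = 82/6 = 41/3 ≈ 13.666667, ybar = 65/6 ≈ 10.833333
sum((xi-xbar)(yi-ybar)) = -298/3 ≈ -99.333333
Cov = -99.333333 / 6 = -149/9 ≈ -16.555556

-16.5556


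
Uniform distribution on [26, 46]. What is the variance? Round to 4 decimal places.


Var = (b-a)^2 / 12
(b-a)^2 = (46 - 26)^2 = 400
Var = 400/12 ≈ 33.333333

33.3333


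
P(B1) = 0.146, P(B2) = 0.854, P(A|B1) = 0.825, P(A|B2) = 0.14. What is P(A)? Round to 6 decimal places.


P(A) = P(A|B1)*P(B1) + P(A|B2)*P(B2)
P(A|B1)*P(B1) = 0.825 * 0.146 = 0.12045
P(A|B2)*P(B2) = 0.14 * 0.854 = 0.11956
P(A) = 0.12045 + 0.11956 = 0.24001

0.240010


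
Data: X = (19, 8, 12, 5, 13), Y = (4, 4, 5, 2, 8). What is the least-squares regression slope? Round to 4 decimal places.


b = sum((xi-xbar)(yi-ybar)) / sum((xi-xbar)^2)
n = 5, xbar = 57/5 = 11.4, ybar = 23/5 = 4.6
Sxy = sum((xi-xbar)(yi-ybar)) = 19.8
Sxx = sum((xi-xbar)^2) = 113.2
b = Sxy / Sxx = 99/566 ≈ 0.174912

0.1749


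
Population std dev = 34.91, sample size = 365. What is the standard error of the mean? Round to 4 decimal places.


SE = sigma / sqrt(n)
sqrt(365) ≈ 19.104973
SE = 34.91 / 19.104973 ≈ 1.827273

1.8273


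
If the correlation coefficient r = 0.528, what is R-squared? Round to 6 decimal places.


R^2 = r^2 = (0.528)^2 = 0.278784

0.278784


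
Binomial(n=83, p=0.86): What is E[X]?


E[X] = n*p = 83 * 0.86 = 71.38

71.38


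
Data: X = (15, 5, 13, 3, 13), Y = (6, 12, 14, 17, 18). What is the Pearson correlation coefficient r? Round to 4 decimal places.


r = sum((xi-xbar)(yi-ybar)) / sqrt(sum((xi-xbar)^2) * sum((yi-ybar)^2))
n = 5, xbar = 49/5 = 9.8, ybar = 67/5 = 13.4
Sxy = sum((xi-xbar)(yi-ybar)) = -39.6
Sxx = sum((xi-xbar)^2) = 116.8
Syy = sum((yi-ybar)^2) = 91.2
sqrt(Sxx*Syy) ≈ 103.209302
r = Sxy / sqrt(Sxx*Syy) = -39.6 / 103.209302 ≈ -0.383686

-0.3837


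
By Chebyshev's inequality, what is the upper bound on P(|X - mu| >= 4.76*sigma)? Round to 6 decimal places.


P <= 1/k^2
k^2 = 4.76^2 = 22.6576
1/k^2 = 1 / 22.6576 ≈ 0.04413530

0.044135


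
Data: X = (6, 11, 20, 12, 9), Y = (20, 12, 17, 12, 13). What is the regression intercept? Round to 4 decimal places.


a = ybar - b*xbar, where b = sum((xi-xbar)(yi-ybar)) / sum((xi-xbar)^2)
n = 5, xbar = 58/5 = 11.6, ybar = 74/5 = 14.8
Sxy = sum((xi-xbar)(yi-ybar)) = -5.4
Sxx = sum((xi-xbar)^2) = 109.2
b = Sxy / Sxx = -9/182 ≈ -0.049451
a = 14.8 - (-0.049451) * 11.6 = 1399/91 ≈ 15.373626

15.3736


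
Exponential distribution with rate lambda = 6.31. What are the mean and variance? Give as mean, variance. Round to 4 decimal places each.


mean = 1/lam, var = 1/lam^2
mean = 1 / 6.31 = 100/631 ≈ 0.158479
lam^2 = 6.31^2 = 39.8161
var = 1 / 39.8161 ≈ 0.025115

0.1585, 0.0251


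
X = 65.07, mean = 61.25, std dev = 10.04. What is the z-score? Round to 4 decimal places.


z = (X - mu) / sigma
X - mu = 65.07 - 61.25 = 3.82
z = 3.82 / 10.04 = 191/502 ≈ 0.380478

0.3805


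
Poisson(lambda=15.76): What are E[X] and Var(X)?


E[X] = Var(X) = lambda = 15.76

15.76, 15.76


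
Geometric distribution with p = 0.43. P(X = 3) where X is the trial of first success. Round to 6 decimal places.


P = (1-p)^(k-1) * p
(1-p)^(k-1) = 0.57^2 = 0.3249
P = 0.3249 * 0.43 = 0.139707

0.139707


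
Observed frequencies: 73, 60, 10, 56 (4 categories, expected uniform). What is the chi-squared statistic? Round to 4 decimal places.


chi2 = sum((O-E)^2/E), E = total/4
total = 199, E = 199/4 = 49.75
(73 - 49.75)^2 / 49.75 = 540.5625 / 49.75 = 8649/796 ≈ 10.865578
(60 - 49.75)^2 / 49.75 = 105.0625 / 49.75 = 1681/796 ≈ 2.111809
(10 - 49.75)^2 / 49.75 = 1580.0625 / 49.75 = 25281/796 ≈ 31.760050
(56 - 49.75)^2 / 49.75 = 39.0625 / 49.75 = 625/796 ≈ 0.785176
chi2 = 9059/199 ≈ 45.522613

45.5226


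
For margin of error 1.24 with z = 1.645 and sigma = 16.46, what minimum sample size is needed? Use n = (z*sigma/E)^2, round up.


z*sigma/E = 1.645 * 16.46 / 1.24 ≈ 21.836048
(z*sigma/E)^2 ≈ 476.813009
round up: n = 477

477


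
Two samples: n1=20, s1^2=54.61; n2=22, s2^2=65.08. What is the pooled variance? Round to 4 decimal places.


sp^2 = ((n1-1)*s1^2 + (n2-1)*s2^2)/(n1+n2-2)
(n1-1)*s1^2 = 19 * 54.61 = 1037.59
(n2-1)*s2^2 = 21 * 65.08 = 1366.68
numerator = 1037.59 + 1366.68 = 2404.27
n1+n2-2 = 40
sp^2 = 2404.27 / 40 = 60.10675

60.1068


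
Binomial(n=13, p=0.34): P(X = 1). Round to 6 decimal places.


P = C(n,k) * p^k * (1-p)^(n-k)
C(13,1) = 13
p^k = 0.34^1 = 0.34
(1-p)^(n-k) = 0.66^12 ≈ 0.006831675
P = 13 * 0.34 * 0.006831675 ≈ 0.030196

0.030196


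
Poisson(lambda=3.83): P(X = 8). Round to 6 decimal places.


P = e^(-lam) * lam^k / k!
e^(-3.83) ≈ 0.02170962
lam^k = 3.83^8 ≈ 46300.980897
k! = 8! = 40320
P = 0.02170962 * 46300.980897 / 40320 ≈ 0.024930

0.024930


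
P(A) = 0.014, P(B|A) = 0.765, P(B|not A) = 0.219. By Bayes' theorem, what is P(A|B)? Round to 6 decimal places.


P(A|B) = P(B|A)*P(A) / P(B), P(B) = P(B|A)*P(A) + P(B|not A)*P(not A)
P(B|A)*P(A) = 0.765 * 0.014 = 0.01071
P(B|not A)*P(not A) = 0.219 * 0.986 = 0.215934
P(B) = 0.01071 + 0.215934 = 0.226644
P(A|B) = 0.01071 / 0.226644 = 105/2222 ≈ 0.04725473

0.047255


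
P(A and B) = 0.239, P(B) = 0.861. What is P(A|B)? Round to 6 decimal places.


P(A|B) = P(A and B) / P(B) = 0.239 / 0.861 = 239/861 ≈ 0.27758420

0.277584


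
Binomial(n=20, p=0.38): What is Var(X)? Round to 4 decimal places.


Var = n*p*(1-p) = 20 * 0.38 * 0.62 = 4.712

4.7120


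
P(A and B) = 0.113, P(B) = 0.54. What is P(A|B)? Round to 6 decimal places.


P(A|B) = P(A and B) / P(B) = 0.113 / 0.54 = 113/540 ≈ 0.20925926

0.209259


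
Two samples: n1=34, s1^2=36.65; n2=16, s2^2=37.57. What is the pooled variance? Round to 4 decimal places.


sp^2 = ((n1-1)*s1^2 + (n2-1)*s2^2)/(n1+n2-2)
(n1-1)*s1^2 = 33 * 36.65 = 1209.45
(n2-1)*s2^2 = 15 * 37.57 = 563.55
numerator = 1209.45 + 563.55 = 1773
n1+n2-2 = 48
sp^2 = 1773 / 48 = 36.9375

36.9375


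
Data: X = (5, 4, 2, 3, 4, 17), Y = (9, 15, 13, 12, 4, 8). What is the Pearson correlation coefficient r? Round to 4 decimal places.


r = sum((xi-xbar)(yi-ybar)) / sqrt(sum((xi-xbar)^2) * sum((yi-ybar)^2))
n = 6, xbar = 35/6 ≈ 5.833333, ybar = 61/6 ≈ 10.166667
Sxy = sum((xi-xbar)(yi-ybar)) = -221/6 ≈ -36.833333
Sxx = sum((xi-xbar)^2) = 929/6 ≈ 154.833333
Syy = sum((yi-ybar)^2) = 473/6 ≈ 78.833333
sqrt(Sxx*Syy) ≈ 110.480893
r = Sxy / sqrt(Sxx*Syy) = -36.833333 / 110.480893 ≈ -0.333391

-0.3334


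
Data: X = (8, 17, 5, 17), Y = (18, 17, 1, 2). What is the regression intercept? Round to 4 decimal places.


a = ybar - b*xbar, where b = sum((xi-xbar)(yi-ybar)) / sum((xi-xbar)^2)
n = 4, xbar = 47/4 = 11.75, ybar = 38/4 = 9.5
Sxy = sum((xi-xbar)(yi-ybar)) = 25.5
Sxx = sum((xi-xbar)^2) = 114.75
b = Sxy / Sxx = 2/9 ≈ 0.222222
a = 9.5 - 0.222222 * 11.75 = 62/9 ≈ 6.888889

6.8889


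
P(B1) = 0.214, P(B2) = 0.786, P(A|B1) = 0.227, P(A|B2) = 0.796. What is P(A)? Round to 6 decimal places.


P(A) = P(A|B1)*P(B1) + P(A|B2)*P(B2)
P(A|B1)*P(B1) = 0.227 * 0.214 = 0.048578
P(A|B2)*P(B2) = 0.796 * 0.786 = 0.625656
P(A) = 0.048578 + 0.625656 = 0.674234

0.674234


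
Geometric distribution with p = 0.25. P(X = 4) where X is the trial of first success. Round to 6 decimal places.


P = (1-p)^(k-1) * p
(1-p)^(k-1) = 0.75^3 = 0.421875
P = 0.421875 * 0.25 = 27/256 ≈ 0.1054688

0.105469


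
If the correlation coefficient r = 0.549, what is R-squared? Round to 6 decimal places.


R^2 = r^2 = (0.549)^2 = 0.301401

0.301401


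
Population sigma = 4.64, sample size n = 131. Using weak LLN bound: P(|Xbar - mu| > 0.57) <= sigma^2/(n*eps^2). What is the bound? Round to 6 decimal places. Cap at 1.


bound = min(1, sigma^2/(n*eps^2))
sigma^2 = 4.64^2 = 21.5296
n*eps^2 = 131 * 0.57^2 = 131 * 0.3249 = 42.5619
sigma^2/(n*eps^2) = 21.5296 / 42.5619 ≈ 0.50584208

0.505842


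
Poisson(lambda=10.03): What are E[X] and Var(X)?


E[X] = Var(X) = lambda = 10.03

10.03, 10.03


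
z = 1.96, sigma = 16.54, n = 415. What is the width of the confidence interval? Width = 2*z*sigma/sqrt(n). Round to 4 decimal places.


width = 2*z*sigma/sqrt(n)
2*z*sigma = 2 * 1.96 * 16.54 = 64.8368
sqrt(415) ≈ 20.371549
width = 64.8368 / 20.371549 ≈ 3.182713

3.1827


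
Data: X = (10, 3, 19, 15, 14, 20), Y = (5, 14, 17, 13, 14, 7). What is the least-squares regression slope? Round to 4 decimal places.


b = sum((xi-xbar)(yi-ybar)) / sum((xi-xbar)^2)
n = 6, xbar = 81/6 = 13.5, ybar = 70/6 = 35/3 ≈ 11.666667
Sxy = sum((xi-xbar)(yi-ybar)) = 1
Sxx = sum((xi-xbar)^2) = 197.5
b = Sxy / Sxx = 2/395 ≈ 0.005063

0.0051


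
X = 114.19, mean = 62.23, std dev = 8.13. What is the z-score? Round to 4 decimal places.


z = (X - mu) / sigma
X - mu = 114.19 - 62.23 = 51.96
z = 51.96 / 8.13 = 1732/271 ≈ 6.391144

6.3911


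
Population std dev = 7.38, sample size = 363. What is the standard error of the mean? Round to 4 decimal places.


SE = sigma / sqrt(n)
sqrt(363) ≈ 19.052559
SE = 7.38 / 19.052559 ≈ 0.387350

0.3873


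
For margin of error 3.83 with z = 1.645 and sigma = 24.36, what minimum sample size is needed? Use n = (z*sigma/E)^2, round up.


z*sigma/E = 1.645 * 24.36 / 3.83 ≈ 10.462715
(z*sigma/E)^2 ≈ 109.468414
round up: n = 110

110


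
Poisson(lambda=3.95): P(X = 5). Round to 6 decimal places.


P = e^(-lam) * lam^k / k!
e^(-3.95) ≈ 0.01925470
lam^k = 3.95^5 ≈ 961.580125
k! = 5! = 120
P = 0.01925470 * 961.580125 / 120 ≈ 0.154291

0.154291


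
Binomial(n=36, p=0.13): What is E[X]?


E[X] = n*p = 36 * 0.13 = 4.68

4.68


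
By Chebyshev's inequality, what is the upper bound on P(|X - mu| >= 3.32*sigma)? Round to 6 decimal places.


P <= 1/k^2
k^2 = 3.32^2 = 11.0224
1/k^2 = 1 / 11.0224 = 625/6889 ≈ 0.09072434

0.090724


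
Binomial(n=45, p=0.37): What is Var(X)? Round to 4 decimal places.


Var = n*p*(1-p) = 45 * 0.37 * 0.63 = 10.4895

10.4895


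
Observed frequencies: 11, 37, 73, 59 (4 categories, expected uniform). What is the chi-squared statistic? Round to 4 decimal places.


chi2 = sum((O-E)^2/E), E = total/4
total = 180, E = 180/4 = 45
(11 - 45)^2 / 45 = 1156 / 45 = 1156/45 ≈ 25.688889
(37 - 45)^2 / 45 = 64 / 45 = 64/45 ≈ 1.422222
(73 - 45)^2 / 45 = 784 / 45 = 784/45 ≈ 17.422222
(59 - 45)^2 / 45 = 196 / 45 = 196/45 ≈ 4.355556
chi2 = 440/9 ≈ 48.888889

48.8889


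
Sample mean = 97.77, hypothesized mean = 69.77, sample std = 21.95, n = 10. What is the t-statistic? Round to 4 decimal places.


t = (xbar - mu0) / (s/sqrt(n))
xbar - mu0 = 97.77 - 69.77 = 28
sqrt(10) ≈ 3.16227766
s/sqrt(n) = 21.95 / 3.16227766 ≈ 6.94119946
t = 28 / 6.94119946 ≈ 4.033885

4.0339


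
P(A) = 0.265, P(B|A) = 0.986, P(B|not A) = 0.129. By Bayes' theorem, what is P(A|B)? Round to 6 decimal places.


P(A|B) = P(B|A)*P(A) / P(B), P(B) = P(B|A)*P(A) + P(B|not A)*P(not A)
P(B|A)*P(A) = 0.986 * 0.265 = 0.26129
P(B|not A)*P(not A) = 0.129 * 0.735 = 0.094815
P(B) = 0.26129 + 0.094815 = 0.356105
P(A|B) = 0.26129 / 0.356105 ≈ 0.73374426

0.733744


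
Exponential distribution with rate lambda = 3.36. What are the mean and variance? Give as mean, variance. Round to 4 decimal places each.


mean = 1/lam, var = 1/lam^2
mean = 1 / 3.36 = 25/84 ≈ 0.297619
lam^2 = 3.36^2 = 11.2896
var = 1 / 11.2896 = 625/7056 ≈ 0.088577

0.2976, 0.0886


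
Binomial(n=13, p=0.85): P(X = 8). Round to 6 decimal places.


P = C(n,k) * p^k * (1-p)^(n-k)
C(13,8) = 1287
p^k = 0.85^8 ≈ 0.2724905
(1-p)^(n-k) = 0.15^5 = 0.0000759375
P = 1287 * 0.2724905 * 0.0000759375 ≈ 0.026631

0.026631


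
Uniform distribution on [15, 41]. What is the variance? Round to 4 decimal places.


Var = (b-a)^2 / 12
(b-a)^2 = (41 - 15)^2 = 676
Var = 676/12 ≈ 56.333333

56.3333


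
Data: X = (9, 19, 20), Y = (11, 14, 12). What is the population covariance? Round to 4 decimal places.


Cov = (1/n)*sum((xi-xbar)(yi-ybar))
n = 3, xbar = 48/3 = 16, ybar = 37/3 ≈ 12.333333
sum((xi-xbar)(yi-ybar)) = 13
Cov = 13 / 3 = 13/3 ≈ 4.333333

4.3333


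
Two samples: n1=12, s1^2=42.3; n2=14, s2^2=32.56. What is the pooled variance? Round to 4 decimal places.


sp^2 = ((n1-1)*s1^2 + (n2-1)*s2^2)/(n1+n2-2)
(n1-1)*s1^2 = 11 * 42.3 = 465.3
(n2-1)*s2^2 = 13 * 32.56 = 423.28
numerator = 465.3 + 423.28 = 888.58
n1+n2-2 = 24
sp^2 = 888.58 / 24 = 44429/1200 ≈ 37.024167

37.0242


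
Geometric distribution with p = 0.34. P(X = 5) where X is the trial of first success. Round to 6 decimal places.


P = (1-p)^(k-1) * p
(1-p)^(k-1) = 0.66^4 ≈ 0.1897474
P = 0.1897474 * 0.34 ≈ 0.06451410

0.064514


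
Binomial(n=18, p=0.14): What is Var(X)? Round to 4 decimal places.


Var = n*p*(1-p) = 18 * 0.14 * 0.86 = 2.1672

2.1672


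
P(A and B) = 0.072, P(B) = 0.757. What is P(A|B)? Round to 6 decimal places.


P(A|B) = P(A and B) / P(B) = 0.072 / 0.757 = 72/757 ≈ 0.09511229

0.095112


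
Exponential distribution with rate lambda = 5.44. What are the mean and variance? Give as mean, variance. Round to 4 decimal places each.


mean = 1/lam, var = 1/lam^2
mean = 1 / 5.44 = 25/136 ≈ 0.183824
lam^2 = 5.44^2 = 29.5936
var = 1 / 29.5936 ≈ 0.033791

0.1838, 0.0338


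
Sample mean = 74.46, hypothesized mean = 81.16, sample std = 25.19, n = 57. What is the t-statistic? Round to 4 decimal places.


t = (xbar - mu0) / (s/sqrt(n))
xbar - mu0 = 74.46 - 81.16 = -6.7
sqrt(57) ≈ 7.54983444
s/sqrt(n) = 25.19 / 7.54983444 ≈ 3.33649701
t = -6.7 / 3.33649701 ≈ -2.008094

-2.0081


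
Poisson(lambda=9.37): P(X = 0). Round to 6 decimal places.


P = e^(-lam) * lam^k / k!
e^(-9.37) ≈ 0.00008524339
lam^k = 9.37^0 = 1
k! = 0! = 1
P = 0.00008524339 * 1 / 1 ≈ 0.000085

0.000085


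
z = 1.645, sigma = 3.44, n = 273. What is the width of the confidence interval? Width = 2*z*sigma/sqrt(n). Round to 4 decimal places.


width = 2*z*sigma/sqrt(n)
2*z*sigma = 2 * 1.645 * 3.44 = 11.3176
sqrt(273) ≈ 16.522712
width = 11.3176 / 16.522712 ≈ 0.684972

0.6850


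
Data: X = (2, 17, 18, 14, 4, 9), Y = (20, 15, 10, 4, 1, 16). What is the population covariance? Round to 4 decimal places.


Cov = (1/n)*sum((xi-xbar)(yi-ybar))
n = 6, xbar = 64/6 = 32/3 ≈ 10.666667, ybar = 66/6 = 11
sum((xi-xbar)(yi-ybar)) = -25
Cov = -25 / 6 = -25/6 ≈ -4.166667

-4.1667


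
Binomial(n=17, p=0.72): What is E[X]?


E[X] = n*p = 17 * 0.72 = 12.24

12.24


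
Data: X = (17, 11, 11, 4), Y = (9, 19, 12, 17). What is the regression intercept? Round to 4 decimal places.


a = ybar - b*xbar, where b = sum((xi-xbar)(yi-ybar)) / sum((xi-xbar)^2)
n = 4, xbar = 43/4 = 10.75, ybar = 57/4 = 14.25
Sxy = sum((xi-xbar)(yi-ybar)) = -50.75
Sxx = sum((xi-xbar)^2) = 84.75
b = Sxy / Sxx = -203/339 ≈ -0.598820
a = 14.25 - (-0.598820) * 10.75 = 7013/339 ≈ 20.687316

20.6873


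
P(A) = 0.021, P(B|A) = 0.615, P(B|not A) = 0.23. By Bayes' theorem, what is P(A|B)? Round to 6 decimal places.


P(A|B) = P(B|A)*P(A) / P(B), P(B) = P(B|A)*P(A) + P(B|not A)*P(not A)
P(B|A)*P(A) = 0.615 * 0.021 = 0.012915
P(B|not A)*P(not A) = 0.23 * 0.979 = 0.22517
P(B) = 0.012915 + 0.22517 = 0.238085
P(A|B) = 0.012915 / 0.238085 ≈ 0.05424533

0.054245


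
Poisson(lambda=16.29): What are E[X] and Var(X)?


E[X] = Var(X) = lambda = 16.29

16.29, 16.29


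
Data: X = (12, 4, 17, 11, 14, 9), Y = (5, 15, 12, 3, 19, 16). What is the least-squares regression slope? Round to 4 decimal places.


b = sum((xi-xbar)(yi-ybar)) / sum((xi-xbar)^2)
n = 6, xbar = 67/6 ≈ 11.166667, ybar = 70/6 = 35/3 ≈ 11.666667
Sxy = sum((xi-xbar)(yi-ybar)) = -44/3 ≈ -14.666667
Sxx = sum((xi-xbar)^2) = 593/6 ≈ 98.833333
b = Sxy / Sxx = -88/593 ≈ -0.148398

-0.1484


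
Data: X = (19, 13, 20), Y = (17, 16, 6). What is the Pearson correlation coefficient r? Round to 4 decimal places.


r = sum((xi-xbar)(yi-ybar)) / sqrt(sum((xi-xbar)^2) * sum((yi-ybar)^2))
n = 3, xbar = 52/3 ≈ 17.333333, ybar = 39/3 = 13
Sxy = sum((xi-xbar)(yi-ybar)) = -25
Sxx = sum((xi-xbar)^2) = 86/3 ≈ 28.666667
Syy = sum((yi-ybar)^2) = 74
sqrt(Sxx*Syy) ≈ 46.057935
r = Sxy / sqrt(Sxx*Syy) = -25 / 46.057935 ≈ -0.542795

-0.5428


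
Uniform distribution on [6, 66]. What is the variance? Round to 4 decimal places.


Var = (b-a)^2 / 12
(b-a)^2 = (66 - 6)^2 = 3600
Var = 3600/12 = 300

300.0000


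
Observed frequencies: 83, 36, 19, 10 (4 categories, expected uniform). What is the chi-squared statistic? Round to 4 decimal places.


chi2 = sum((O-E)^2/E), E = total/4
total = 148, E = 148/4 = 37
(83 - 37)^2 / 37 = 2116 / 37 = 2116/37 ≈ 57.189189
(36 - 37)^2 / 37 = 1 / 37 = 1/37 ≈ 0.027027
(19 - 37)^2 / 37 = 324 / 37 = 324/37 ≈ 8.756757
(10 - 37)^2 / 37 = 729 / 37 = 729/37 ≈ 19.702703
chi2 = 3170/37 ≈ 85.675676

85.6757


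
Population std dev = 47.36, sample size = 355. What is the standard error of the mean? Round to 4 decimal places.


SE = sigma / sqrt(n)
sqrt(355) ≈ 18.841444
SE = 47.36 / 18.841444 ≈ 2.513608

2.5136


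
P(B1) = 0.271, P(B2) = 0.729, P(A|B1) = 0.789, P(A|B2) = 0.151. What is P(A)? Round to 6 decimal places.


P(A) = P(A|B1)*P(B1) + P(A|B2)*P(B2)
P(A|B1)*P(B1) = 0.789 * 0.271 = 0.213819
P(A|B2)*P(B2) = 0.151 * 0.729 = 0.110079
P(A) = 0.213819 + 0.110079 = 0.323898

0.323898


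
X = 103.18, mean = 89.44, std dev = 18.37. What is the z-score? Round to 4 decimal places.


z = (X - mu) / sigma
X - mu = 103.18 - 89.44 = 13.74
z = 13.74 / 18.37 = 1374/1837 ≈ 0.747959

0.7480


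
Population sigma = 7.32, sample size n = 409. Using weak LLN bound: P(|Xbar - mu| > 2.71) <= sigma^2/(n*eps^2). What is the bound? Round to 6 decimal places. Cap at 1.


bound = min(1, sigma^2/(n*eps^2))
sigma^2 = 7.32^2 = 53.5824
n*eps^2 = 409 * 2.71^2 = 409 * 7.3441 = 3003.7369
sigma^2/(n*eps^2) = 53.5824 / 3003.7369 ≈ 0.01783858

0.017839


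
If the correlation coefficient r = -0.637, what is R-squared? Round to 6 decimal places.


R^2 = r^2 = (-0.637)^2 = 0.405769

0.405769


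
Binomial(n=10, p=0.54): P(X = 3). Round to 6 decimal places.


P = C(n,k) * p^k * (1-p)^(n-k)
C(10,3) = 120
p^k = 0.54^3 = 0.157464
(1-p)^(n-k) = 0.46^7 ≈ 0.004358177
P = 120 * 0.157464 * 0.004358177 ≈ 0.082351

0.082351


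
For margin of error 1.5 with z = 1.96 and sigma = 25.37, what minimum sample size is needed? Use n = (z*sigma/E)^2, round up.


z*sigma/E = 1.96 * 25.37 / 1.5 = 124313/3750 ≈ 33.150133
(z*sigma/E)^2 ≈ 1098.931340
round up: n = 1099

1099


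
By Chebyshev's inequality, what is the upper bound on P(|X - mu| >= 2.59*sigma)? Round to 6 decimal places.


P <= 1/k^2
k^2 = 2.59^2 = 6.7081
1/k^2 = 1 / 6.7081 ≈ 0.14907351

0.149074


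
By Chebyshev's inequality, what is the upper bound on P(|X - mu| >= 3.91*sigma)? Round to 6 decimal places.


P <= 1/k^2
k^2 = 3.91^2 = 15.2881
1/k^2 = 1 / 15.2881 ≈ 0.06541035

0.065410


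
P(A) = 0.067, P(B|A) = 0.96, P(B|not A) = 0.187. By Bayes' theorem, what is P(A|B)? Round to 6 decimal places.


P(A|B) = P(B|A)*P(A) / P(B), P(B) = P(B|A)*P(A) + P(B|not A)*P(not A)
P(B|A)*P(A) = 0.96 * 0.067 = 0.06432
P(B|not A)*P(not A) = 0.187 * 0.933 = 0.174471
P(B) = 0.06432 + 0.174471 = 0.238791
P(A|B) = 0.06432 / 0.238791 ≈ 0.26935689

0.269357


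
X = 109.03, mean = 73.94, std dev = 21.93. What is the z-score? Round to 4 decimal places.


z = (X - mu) / sigma
X - mu = 109.03 - 73.94 = 35.09
z = 35.09 / 21.93 = 3509/2193 ≈ 1.600091

1.6001


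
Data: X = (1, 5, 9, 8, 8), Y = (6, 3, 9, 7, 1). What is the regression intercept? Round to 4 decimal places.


a = ybar - b*xbar, where b = sum((xi-xbar)(yi-ybar)) / sum((xi-xbar)^2)
n = 5, xbar = 31/5 = 6.2, ybar = 26/5 = 5.2
Sxy = sum((xi-xbar)(yi-ybar)) = 4.8
Sxx = sum((xi-xbar)^2) = 42.8
b = Sxy / Sxx = 12/107 ≈ 0.112150
a = 5.2 - 0.112150 * 6.2 = 482/107 ≈ 4.504673

4.5047


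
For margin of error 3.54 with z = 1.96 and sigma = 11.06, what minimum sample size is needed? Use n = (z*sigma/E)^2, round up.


z*sigma/E = 1.96 * 11.06 / 3.54 = 27097/4425 ≈ 6.123616
(z*sigma/E)^2 ≈ 37.498671
round up: n = 38

38


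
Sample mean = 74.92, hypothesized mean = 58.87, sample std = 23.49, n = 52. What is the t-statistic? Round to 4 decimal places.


t = (xbar - mu0) / (s/sqrt(n))
xbar - mu0 = 74.92 - 58.87 = 16.05
sqrt(52) ≈ 7.21110255
s/sqrt(n) = 23.49 / 7.21110255 ≈ 3.25747690
t = 16.05 / 3.25747690 ≈ 4.927126

4.9271


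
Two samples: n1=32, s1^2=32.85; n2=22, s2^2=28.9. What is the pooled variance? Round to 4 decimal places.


sp^2 = ((n1-1)*s1^2 + (n2-1)*s2^2)/(n1+n2-2)
(n1-1)*s1^2 = 31 * 32.85 = 1018.35
(n2-1)*s2^2 = 21 * 28.9 = 606.9
numerator = 1018.35 + 606.9 = 1625.25
n1+n2-2 = 52
sp^2 = 1625.25 / 52 = 6501/208 ≈ 31.254808

31.2548


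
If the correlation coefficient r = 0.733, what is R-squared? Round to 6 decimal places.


R^2 = r^2 = (0.733)^2 = 0.537289

0.537289


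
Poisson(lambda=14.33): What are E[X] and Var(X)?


E[X] = Var(X) = lambda = 14.33

14.33, 14.33


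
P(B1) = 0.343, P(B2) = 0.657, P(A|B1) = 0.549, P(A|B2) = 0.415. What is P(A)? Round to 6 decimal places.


P(A) = P(A|B1)*P(B1) + P(A|B2)*P(B2)
P(A|B1)*P(B1) = 0.549 * 0.343 = 0.188307
P(A|B2)*P(B2) = 0.415 * 0.657 = 0.272655
P(A) = 0.188307 + 0.272655 = 0.460962

0.460962


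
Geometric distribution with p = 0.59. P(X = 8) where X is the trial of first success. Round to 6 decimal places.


P = (1-p)^(k-1) * p
(1-p)^(k-1) = 0.41^7 ≈ 0.001947543
P = 0.001947543 * 0.59 ≈ 0.001149050

0.001149


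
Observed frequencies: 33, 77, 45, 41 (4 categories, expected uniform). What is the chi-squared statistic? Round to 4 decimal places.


chi2 = sum((O-E)^2/E), E = total/4
total = 196, E = 196/4 = 49
(33 - 49)^2 / 49 = 256 / 49 = 256/49 ≈ 5.224490
(77 - 49)^2 / 49 = 784 / 49 = 16
(45 - 49)^2 / 49 = 16 / 49 = 16/49 ≈ 0.326531
(41 - 49)^2 / 49 = 64 / 49 = 64/49 ≈ 1.306122
chi2 = 160/7 ≈ 22.857143

22.8571


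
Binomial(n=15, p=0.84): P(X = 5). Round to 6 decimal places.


P = C(n,k) * p^k * (1-p)^(n-k)
C(15,5) = 3003
p^k = 0.84^5 ≈ 0.4182119
(1-p)^(n-k) = 0.16^10 ≈ 0.00000001099512
P = 3003 * 0.4182119 * 0.00000001099512 ≈ 0.000014

0.000014


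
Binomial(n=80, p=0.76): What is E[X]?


E[X] = n*p = 80 * 0.76 = 60.8

60.8


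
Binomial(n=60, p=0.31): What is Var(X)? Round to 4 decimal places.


Var = n*p*(1-p) = 60 * 0.31 * 0.69 = 12.834

12.8340


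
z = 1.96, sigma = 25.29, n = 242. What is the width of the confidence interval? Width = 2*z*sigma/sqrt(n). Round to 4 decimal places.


width = 2*z*sigma/sqrt(n)
2*z*sigma = 2 * 1.96 * 25.29 = 99.1368
sqrt(242) ≈ 15.556349
width = 99.1368 / 15.556349 ≈ 6.372755

6.3728


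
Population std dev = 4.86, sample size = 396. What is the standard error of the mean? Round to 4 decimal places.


SE = sigma / sqrt(n)
sqrt(396) ≈ 19.899749
SE = 4.86 / 19.899749 ≈ 0.244224

0.2442


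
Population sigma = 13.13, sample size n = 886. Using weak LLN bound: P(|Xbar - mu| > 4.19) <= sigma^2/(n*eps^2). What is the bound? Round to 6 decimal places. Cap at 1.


bound = min(1, sigma^2/(n*eps^2))
sigma^2 = 13.13^2 = 172.3969
n*eps^2 = 886 * 4.19^2 = 886 * 17.5561 = 15554.7046
sigma^2/(n*eps^2) = 172.3969 / 15554.7046 ≈ 0.01108326

0.011083


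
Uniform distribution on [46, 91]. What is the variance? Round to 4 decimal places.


Var = (b-a)^2 / 12
(b-a)^2 = (91 - 46)^2 = 2025
Var = 2025/12 = 168.75

168.7500


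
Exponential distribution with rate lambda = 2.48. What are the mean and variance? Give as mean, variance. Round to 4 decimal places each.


mean = 1/lam, var = 1/lam^2
mean = 1 / 2.48 = 25/62 ≈ 0.403226
lam^2 = 2.48^2 = 6.1504
var = 1 / 6.1504 = 625/3844 ≈ 0.162591

0.4032, 0.1626


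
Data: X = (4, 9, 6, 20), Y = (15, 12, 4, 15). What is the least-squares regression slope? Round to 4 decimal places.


b = sum((xi-xbar)(yi-ybar)) / sum((xi-xbar)^2)
n = 4, xbar = 39/4 = 9.75, ybar = 46/4 = 11.5
Sxy = sum((xi-xbar)(yi-ybar)) = 43.5
Sxx = sum((xi-xbar)^2) = 152.75
b = Sxy / Sxx = 174/611 ≈ 0.284779

0.2848


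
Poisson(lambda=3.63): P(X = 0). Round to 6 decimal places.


P = e^(-lam) * lam^k / k!
e^(-3.63) ≈ 0.02651618
lam^k = 3.63^0 = 1
k! = 0! = 1
P = 0.02651618 * 1 / 1 ≈ 0.026516

0.026516


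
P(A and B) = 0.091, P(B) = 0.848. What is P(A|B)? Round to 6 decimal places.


P(A|B) = P(A and B) / P(B) = 0.091 / 0.848 = 91/848 ≈ 0.10731132

0.107311


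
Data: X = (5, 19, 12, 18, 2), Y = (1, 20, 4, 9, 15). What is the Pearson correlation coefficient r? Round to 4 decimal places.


r = sum((xi-xbar)(yi-ybar)) / sqrt(sum((xi-xbar)^2) * sum((yi-ybar)^2))
n = 5, xbar = 56/5 = 11.2, ybar = 49/5 = 9.8
Sxy = sum((xi-xbar)(yi-ybar)) = 76.2
Sxx = sum((xi-xbar)^2) = 230.8
Syy = sum((yi-ybar)^2) = 242.8
sqrt(Sxx*Syy) ≈ 236.723974
r = Sxy / sqrt(Sxx*Syy) = 76.2 / 236.723974 ≈ 0.321894

0.3219


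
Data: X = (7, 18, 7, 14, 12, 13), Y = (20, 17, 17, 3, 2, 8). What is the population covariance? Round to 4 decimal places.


Cov = (1/n)*sum((xi-xbar)(yi-ybar))
n = 6, xbar = 71/6 ≈ 11.833333, ybar = 67/6 ≈ 11.166667
sum((xi-xbar)(yi-ybar)) = -347/6 ≈ -57.833333
Cov = -57.833333 / 6 = -347/36 ≈ -9.638889

-9.6389


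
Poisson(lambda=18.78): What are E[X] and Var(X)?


E[X] = Var(X) = lambda = 18.78

18.78, 18.78


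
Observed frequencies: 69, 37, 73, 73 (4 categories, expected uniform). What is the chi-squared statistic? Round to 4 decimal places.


chi2 = sum((O-E)^2/E), E = total/4
total = 252, E = 252/4 = 63
(69 - 63)^2 / 63 = 36 / 63 = 4/7 ≈ 0.571429
(37 - 63)^2 / 63 = 676 / 63 = 676/63 ≈ 10.730159
(73 - 63)^2 / 63 = 100 / 63 = 100/63 ≈ 1.587302
(73 - 63)^2 / 63 = 100 / 63 = 100/63 ≈ 1.587302
chi2 = 304/21 ≈ 14.476190

14.4762


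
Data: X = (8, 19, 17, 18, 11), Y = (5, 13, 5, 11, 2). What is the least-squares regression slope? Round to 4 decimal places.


b = sum((xi-xbar)(yi-ybar)) / sum((xi-xbar)^2)
n = 5, xbar = 73/5 = 14.6, ybar = 36/5 = 7.2
Sxy = sum((xi-xbar)(yi-ybar)) = 66.4
Sxx = sum((xi-xbar)^2) = 93.2
b = Sxy / Sxx = 166/233 ≈ 0.712446

0.7124


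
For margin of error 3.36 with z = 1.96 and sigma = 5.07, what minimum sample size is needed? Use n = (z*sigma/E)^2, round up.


z*sigma/E = 1.96 * 5.07 / 3.36 = 2.9575
(z*sigma/E)^2 ≈ 8.746806
round up: n = 9

9


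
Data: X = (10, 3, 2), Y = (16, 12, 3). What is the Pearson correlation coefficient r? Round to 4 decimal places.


r = sum((xi-xbar)(yi-ybar)) / sqrt(sum((xi-xbar)^2) * sum((yi-ybar)^2))
n = 3, xbar = 15/3 = 5, ybar = 31/3 ≈ 10.333333
Sxy = sum((xi-xbar)(yi-ybar)) = 47
Sxx = sum((xi-xbar)^2) = 38
Syy = sum((yi-ybar)^2) = 266/3 ≈ 88.666667
sqrt(Sxx*Syy) ≈ 58.045959
r = Sxy / sqrt(Sxx*Syy) = 47 / 58.045959 ≈ 0.809703

0.8097


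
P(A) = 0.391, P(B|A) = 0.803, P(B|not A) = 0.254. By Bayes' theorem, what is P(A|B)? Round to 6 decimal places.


P(A|B) = P(B|A)*P(A) / P(B), P(B) = P(B|A)*P(A) + P(B|not A)*P(not A)
P(B|A)*P(A) = 0.803 * 0.391 = 0.313973
P(B|not A)*P(not A) = 0.254 * 0.609 = 0.154686
P(B) = 0.313973 + 0.154686 = 0.468659
P(A|B) = 0.313973 / 0.468659 ≈ 0.66993912

0.669939


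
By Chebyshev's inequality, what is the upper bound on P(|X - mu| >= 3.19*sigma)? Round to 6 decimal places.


P <= 1/k^2
k^2 = 3.19^2 = 10.1761
1/k^2 = 1 / 10.1761 ≈ 0.09826947

0.098269


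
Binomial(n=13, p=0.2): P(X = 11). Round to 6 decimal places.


P = C(n,k) * p^k * (1-p)^(n-k)
C(13,11) = 78
p^k = 0.2^11 = 0.00000002048
(1-p)^(n-k) = 0.8^2 = 0.64
P = 78 * 0.00000002048 * 0.64 ≈ 0.000001

0.000001


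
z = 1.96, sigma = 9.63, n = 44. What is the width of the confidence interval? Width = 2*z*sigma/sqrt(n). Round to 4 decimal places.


width = 2*z*sigma/sqrt(n)
2*z*sigma = 2 * 1.96 * 9.63 = 37.7496
sqrt(44) ≈ 6.633250
width = 37.7496 / 6.633250 ≈ 5.690966

5.6910


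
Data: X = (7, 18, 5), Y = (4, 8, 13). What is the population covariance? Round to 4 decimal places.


Cov = (1/n)*sum((xi-xbar)(yi-ybar))
n = 3, xbar = 30/3 = 10, ybar = 25/3 ≈ 8.333333
sum((xi-xbar)(yi-ybar)) = -13
Cov = -13 / 3 = -13/3 ≈ -4.333333

-4.3333


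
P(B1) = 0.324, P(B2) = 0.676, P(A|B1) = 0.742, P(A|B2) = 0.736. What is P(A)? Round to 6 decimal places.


P(A) = P(A|B1)*P(B1) + P(A|B2)*P(B2)
P(A|B1)*P(B1) = 0.742 * 0.324 = 0.240408
P(A|B2)*P(B2) = 0.736 * 0.676 = 0.497536
P(A) = 0.240408 + 0.497536 = 0.737944

0.737944


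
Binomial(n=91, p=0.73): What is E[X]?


E[X] = n*p = 91 * 0.73 = 66.43

66.43


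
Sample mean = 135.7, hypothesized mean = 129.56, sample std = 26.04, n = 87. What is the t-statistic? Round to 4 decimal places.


t = (xbar - mu0) / (s/sqrt(n))
xbar - mu0 = 135.7 - 129.56 = 6.14
sqrt(87) ≈ 9.32737905
s/sqrt(n) = 26.04 / 9.32737905 ≈ 2.79178104
t = 6.14 / 2.79178104 ≈ 2.199313

2.1993


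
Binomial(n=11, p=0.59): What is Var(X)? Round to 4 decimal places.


Var = n*p*(1-p) = 11 * 0.59 * 0.41 = 2.6609

2.6609


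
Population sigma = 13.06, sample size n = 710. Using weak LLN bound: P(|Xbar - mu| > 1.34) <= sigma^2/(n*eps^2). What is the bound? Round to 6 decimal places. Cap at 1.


bound = min(1, sigma^2/(n*eps^2))
sigma^2 = 13.06^2 = 170.5636
n*eps^2 = 710 * 1.34^2 = 710 * 1.7956 = 1274.876
sigma^2/(n*eps^2) = 170.5636 / 1274.876 ≈ 0.13378838

0.133788


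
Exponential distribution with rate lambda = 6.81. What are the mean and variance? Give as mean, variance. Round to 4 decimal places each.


mean = 1/lam, var = 1/lam^2
mean = 1 / 6.81 = 100/681 ≈ 0.146843
lam^2 = 6.81^2 = 46.3761
var = 1 / 46.3761 ≈ 0.021563

0.1468, 0.0216


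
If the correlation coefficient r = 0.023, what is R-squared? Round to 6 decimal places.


R^2 = r^2 = (0.023)^2 = 0.000529

0.000529


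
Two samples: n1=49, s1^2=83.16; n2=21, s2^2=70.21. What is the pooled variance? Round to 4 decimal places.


sp^2 = ((n1-1)*s1^2 + (n2-1)*s2^2)/(n1+n2-2)
(n1-1)*s1^2 = 48 * 83.16 = 3991.68
(n2-1)*s2^2 = 20 * 70.21 = 1404.2
numerator = 3991.68 + 1404.2 = 5395.88
n1+n2-2 = 68
sp^2 = 5395.88 / 68 = 134897/1700 ≈ 79.351176

79.3512


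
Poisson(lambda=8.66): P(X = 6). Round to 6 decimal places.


P = e^(-lam) * lam^k / k!
e^(-8.66) ≈ 0.0001733843
lam^k = 8.66^6 ≈ 421800.754356
k! = 6! = 720
P = 0.0001733843 * 421800.754356 / 720 ≈ 0.101574

0.101574


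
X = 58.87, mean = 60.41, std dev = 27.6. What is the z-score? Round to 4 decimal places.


z = (X - mu) / sigma
X - mu = 58.87 - 60.41 = -1.54
z = -1.54 / 27.6 = -77/1380 ≈ -0.055797

-0.0558


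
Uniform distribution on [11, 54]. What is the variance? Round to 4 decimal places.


Var = (b-a)^2 / 12
(b-a)^2 = (54 - 11)^2 = 1849
Var = 1849/12 ≈ 154.083333

154.0833


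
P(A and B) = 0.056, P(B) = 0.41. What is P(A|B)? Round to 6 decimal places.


P(A|B) = P(A and B) / P(B) = 0.056 / 0.41 = 28/205 ≈ 0.13658537

0.136585


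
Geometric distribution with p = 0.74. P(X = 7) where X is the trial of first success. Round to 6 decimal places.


P = (1-p)^(k-1) * p
(1-p)^(k-1) = 0.26^6 ≈ 0.0003089158
P = 0.0003089158 * 0.74 ≈ 0.0002285977

0.000229


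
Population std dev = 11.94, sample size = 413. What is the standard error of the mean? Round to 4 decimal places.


SE = sigma / sqrt(n)
sqrt(413) ≈ 20.322401
SE = 11.94 / 20.322401 ≈ 0.587529

0.5875


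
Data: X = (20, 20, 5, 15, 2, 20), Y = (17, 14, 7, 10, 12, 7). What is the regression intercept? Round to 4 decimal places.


a = ybar - b*xbar, where b = sum((xi-xbar)(yi-ybar)) / sum((xi-xbar)^2)
n = 6, xbar = 82/6 = 41/3 ≈ 13.666667, ybar = 67/6 ≈ 11.166667
Sxy = sum((xi-xbar)(yi-ybar)) = 160/3 ≈ 53.333333
Sxx = sum((xi-xbar)^2) = 1000/3 ≈ 333.333333
b = Sxy / Sxx = 0.16
a = 11.166667 - 0.16 * 13.666667 = 8.98

8.9800


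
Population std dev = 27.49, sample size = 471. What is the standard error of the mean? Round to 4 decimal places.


SE = sigma / sqrt(n)
sqrt(471) ≈ 21.702534
SE = 27.49 / 21.702534 ≈ 1.266672

1.2667


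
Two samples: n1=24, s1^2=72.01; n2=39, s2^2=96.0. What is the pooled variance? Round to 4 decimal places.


sp^2 = ((n1-1)*s1^2 + (n2-1)*s2^2)/(n1+n2-2)
(n1-1)*s1^2 = 23 * 72.01 = 1656.23
(n2-1)*s2^2 = 38 * 96.0 = 3648
numerator = 1656.23 + 3648 = 5304.23
n1+n2-2 = 61
sp^2 = 5304.23 / 61 = 530423/6100 ≈ 86.954590

86.9546


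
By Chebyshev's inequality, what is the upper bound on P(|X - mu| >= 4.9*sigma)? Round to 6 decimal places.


P <= 1/k^2
k^2 = 4.9^2 = 24.01
1/k^2 = 1 / 24.01 = 100/2401 ≈ 0.04164931

0.041649


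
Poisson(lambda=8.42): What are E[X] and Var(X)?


E[X] = Var(X) = lambda = 8.42

8.42, 8.42


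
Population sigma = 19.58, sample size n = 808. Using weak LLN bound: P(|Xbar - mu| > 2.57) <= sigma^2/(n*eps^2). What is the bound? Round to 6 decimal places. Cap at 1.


bound = min(1, sigma^2/(n*eps^2))
sigma^2 = 19.58^2 = 383.3764
n*eps^2 = 808 * 2.57^2 = 808 * 6.6049 = 5336.7592
sigma^2/(n*eps^2) = 383.3764 / 5336.7592 ≈ 0.07183693

0.071837


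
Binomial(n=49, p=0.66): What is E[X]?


E[X] = n*p = 49 * 0.66 = 32.34

32.34


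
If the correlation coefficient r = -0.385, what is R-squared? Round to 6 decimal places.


R^2 = r^2 = (-0.385)^2 = 0.148225

0.148225


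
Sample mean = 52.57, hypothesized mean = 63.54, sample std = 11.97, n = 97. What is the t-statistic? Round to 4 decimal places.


t = (xbar - mu0) / (s/sqrt(n))
xbar - mu0 = 52.57 - 63.54 = -10.97
sqrt(97) ≈ 9.84885780
s/sqrt(n) = 11.97 / 9.84885780 ≈ 1.21536936
t = -10.97 / 1.21536936 ≈ -9.026063

-9.0261


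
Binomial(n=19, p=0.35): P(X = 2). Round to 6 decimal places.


P = C(n,k) * p^k * (1-p)^(n-k)
C(19,2) = 171
p^k = 0.35^2 = 0.1225
(1-p)^(n-k) = 0.65^17 ≈ 0.0006599744
P = 171 * 0.1225 * 0.0006599744 ≈ 0.013825

0.013825


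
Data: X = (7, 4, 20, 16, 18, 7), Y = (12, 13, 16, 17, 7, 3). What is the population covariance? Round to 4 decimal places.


Cov = (1/n)*sum((xi-xbar)(yi-ybar))
n = 6, xbar = 72/6 = 12, ybar = 68/6 = 34/3 ≈ 11.333333
sum((xi-xbar)(yi-ybar)) = 59
Cov = 59 / 6 = 59/6 ≈ 9.833333

9.8333


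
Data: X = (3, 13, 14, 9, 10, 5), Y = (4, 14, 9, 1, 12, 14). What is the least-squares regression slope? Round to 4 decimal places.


b = sum((xi-xbar)(yi-ybar)) / sum((xi-xbar)^2)
n = 6, xbar = 54/6 = 9, ybar = 54/6 = 9
Sxy = sum((xi-xbar)(yi-ybar)) = 33
Sxx = sum((xi-xbar)^2) = 94
b = Sxy / Sxx = 33/94 ≈ 0.351064

0.3511
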